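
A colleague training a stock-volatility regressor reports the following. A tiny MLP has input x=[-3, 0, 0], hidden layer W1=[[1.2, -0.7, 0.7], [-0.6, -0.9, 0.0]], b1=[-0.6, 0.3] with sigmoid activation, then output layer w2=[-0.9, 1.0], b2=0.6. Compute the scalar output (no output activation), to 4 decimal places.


z1[0] = (1.2)·(-3) + (-0.7)·(0) + (0.7)·(0) - 0.6 = -4.2
z1[1] = (-0.6)·(-3) + (-0.9)·(0) + (0.0)·(0) + 0.3 = 2.1
h = sigmoid(z1) = [0.0148, 0.8909]
output = (-0.9)·(0.0148) + (1.0)·(0.8909) + 0.6 = 1.4776

1.4776


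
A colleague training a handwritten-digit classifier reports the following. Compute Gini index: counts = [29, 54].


Probabilities: [29/83, 54/83] ≈ [0.3494, 0.6506]
Σpᵢ² = (841 + 2916)/83² = 3757/6889
Gini = 1 - Σpᵢ² = 1 - 3757/6889 = 0.4546

0.4546


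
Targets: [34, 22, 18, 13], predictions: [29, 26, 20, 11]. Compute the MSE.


Squared errors: (34-29)²=25, (22-26)²=16, (18-20)²=4, (13-11)²=4
Sum = 49
MSE = 49/4 = 49/4

49/4


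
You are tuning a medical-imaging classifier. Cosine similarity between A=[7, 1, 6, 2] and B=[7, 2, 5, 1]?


A·B = 7·7 + 1·2 + 6·5 + 2·1 = 83
‖A‖ = √90 = 9.4868, ‖B‖ = √79 = 8.8882
cos = 83/(√90·√79) = 83/√7110 = 0.9843

0.9843


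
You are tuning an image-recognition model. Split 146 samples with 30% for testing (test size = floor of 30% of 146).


Test = ⌊146·30/100⌋ = 43
Train = 146 - 43 = 103

Train: 103, Test: 43


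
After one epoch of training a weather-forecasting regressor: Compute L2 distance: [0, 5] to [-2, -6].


d = √((0+ 2)² + (5+ 6)²)
  = √(4 + 121)
  = √125 = 11.1803

11.1803


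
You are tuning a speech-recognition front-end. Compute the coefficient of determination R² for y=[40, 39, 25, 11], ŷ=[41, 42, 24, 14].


ȳ = 28.75
SS_res = Σ(y-ŷ)² = 20
SS_tot = Σ(y-ȳ)² = 560.75
R² = 1 - SS_res/SS_tot = 1 - 0.0357 = 0.9643

0.9643


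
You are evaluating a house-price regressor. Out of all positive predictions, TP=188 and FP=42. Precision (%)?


Precision = TP/(TP+FP)
= 188/(188+42)
= 188/230 = 81.74%

81.74%


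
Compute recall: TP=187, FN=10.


Recall = TP/(TP+FN)
= 187/(187+10)
= 187/197 = 94.92%

94.92%


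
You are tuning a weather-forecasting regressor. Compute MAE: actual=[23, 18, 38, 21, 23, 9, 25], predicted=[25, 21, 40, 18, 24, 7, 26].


Absolute errors: |23-25|=2, |18-21|=3, |38-40|=2, |21-18|=3, |23-24|=1, |9-7|=2, |25-26|=1
Sum = 14
MAE = 14/7 = 2

2


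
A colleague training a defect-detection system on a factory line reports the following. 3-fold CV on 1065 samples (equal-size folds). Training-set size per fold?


Fold size = 1065/3 = 355
Training per fold = 1065 - 355 = 710

710


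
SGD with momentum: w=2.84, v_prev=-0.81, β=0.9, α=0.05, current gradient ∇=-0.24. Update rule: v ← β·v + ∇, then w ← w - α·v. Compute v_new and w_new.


v_new = 0.9·-0.81 - 0.24 = -0.729 - 0.24 = -0.969
w_new = 2.84 - 0.05·-0.969 = 2.84 + 0.04845 = 2.88845

v_new=-0.969, w_new=2.88845


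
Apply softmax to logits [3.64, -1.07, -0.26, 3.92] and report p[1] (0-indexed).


Exponentials: e^3.64=38.0918, e^-1.07=0.343, e^-0.26=0.7711, e^3.92=50.4004
Sum = 89.6063
Softmax = [0.4251, 0.0038, 0.0086, 0.5625]
p[1] = 0.343/89.6063 = 0.0038

0.0038


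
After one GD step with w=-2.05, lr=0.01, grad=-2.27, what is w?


w_new = w - α·∇
= -2.05 - 0.01·-2.27
= -2.05 + 0.0227
= -2.0273

-2.0273


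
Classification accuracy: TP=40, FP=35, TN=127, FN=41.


Accuracy = (TP+TN)/(TP+TN+FP+FN)
= (40+127)/(243)
= 167/243 = 68.72%

68.72%


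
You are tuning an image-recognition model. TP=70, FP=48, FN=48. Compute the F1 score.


Precision = 70/118 = 0.5932
Recall = 70/118 = 0.5932
F1 = 2·P·R/(P+R) = 2·TP/(2·TP+FP+FN) = 140/(140+48+48) = 140/236 = 0.5932

0.5932


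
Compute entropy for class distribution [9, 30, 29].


Probabilities: [9/68, 30/68, 29/68] ≈ [0.1324, 0.4412, 0.4265]
H = -((9/68)·log₂(9/68) + (30/68)·log₂(30/68) + (29/68)·log₂(29/68))
  = 1.4313 bits

1.4313 bits


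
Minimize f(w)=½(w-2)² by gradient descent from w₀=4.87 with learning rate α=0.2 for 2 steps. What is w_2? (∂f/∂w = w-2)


step 1: grad = 4.87-2 = 2.87; w = 4.87 - 0.2·(2.87) = 4.296
step 2: grad = 4.296-2 = 2.296; w = 4.296 - 0.2·(2.296) = 3.8368

3.8368


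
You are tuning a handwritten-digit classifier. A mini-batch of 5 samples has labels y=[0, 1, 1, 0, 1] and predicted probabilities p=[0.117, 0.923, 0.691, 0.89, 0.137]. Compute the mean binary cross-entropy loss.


L[0] = -ln(1-0.117) = -ln(0.883) = 0.1244
L[1] = -ln(0.923) = 0.0801
L[2] = -ln(0.691) = 0.3696
L[3] = -ln(1-0.89) = -ln(0.11) = 2.2073
L[4] = -ln(0.137) = 1.9878
mean = (0.1244 + 0.0801 + 0.3696 + 2.2073 + 1.9878)/5 = 0.9538

0.9538


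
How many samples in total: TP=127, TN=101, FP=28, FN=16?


Total = TP + TN + FP + FN
= 127 + 101 + 28 + 16
= 272
(Predicted positive: 155, predicted negative: 117)

272


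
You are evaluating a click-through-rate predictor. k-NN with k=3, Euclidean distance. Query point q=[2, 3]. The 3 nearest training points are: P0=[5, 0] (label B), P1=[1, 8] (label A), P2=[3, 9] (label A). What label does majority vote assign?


d(q,P0) = 4.2426  (label B)
d(q,P1) = 5.099  (label A)
d(q,P2) = 6.0828  (label A)
Votes: A=2, B=1
Majority → A

A


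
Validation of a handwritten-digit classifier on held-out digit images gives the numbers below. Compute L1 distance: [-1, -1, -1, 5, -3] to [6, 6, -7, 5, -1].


d = |-1-6| + |-1-6| + |-1+ 7| + |5-5| + |-3+ 1|
  = 7 + 7 + 6 + 0 + 2
  = 22

22


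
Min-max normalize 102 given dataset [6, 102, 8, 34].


min=6, max=102
(102-6)/(102-6) = 96/96 = 1.0

1.0


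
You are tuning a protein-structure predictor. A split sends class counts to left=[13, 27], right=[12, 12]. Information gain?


Parent = [25, 39], H_parent = 0.9652
H_left = 0.9097 (n=40), H_right = 1 (n=24)
H_children = (40/64)·0.9097 + (24/64)·1 = 0.9436
IG = 0.9652 - 0.9436 = 0.0216

0.0216


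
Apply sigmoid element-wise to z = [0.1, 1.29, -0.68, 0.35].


σ(0.1) = 1/(1+e^-0.1) = 0.525
σ(1.29) = 1/(1+e^-1.29) = 0.7841
σ(-0.68) = 1/(1+e^0.68) = 0.3363
σ(0.35) = 1/(1+e^-0.35) = 0.5866
result = [0.525, 0.7841, 0.3363, 0.5866]

[0.525, 0.7841, 0.3363, 0.5866]


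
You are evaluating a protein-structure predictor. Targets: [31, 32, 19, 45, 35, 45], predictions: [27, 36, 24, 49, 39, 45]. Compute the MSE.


Squared errors: (31-27)²=16, (32-36)²=16, (19-24)²=25, (45-49)²=16, (35-39)²=16, (45-45)²=0
Sum = 89
MSE = 89/6 = 89/6

89/6


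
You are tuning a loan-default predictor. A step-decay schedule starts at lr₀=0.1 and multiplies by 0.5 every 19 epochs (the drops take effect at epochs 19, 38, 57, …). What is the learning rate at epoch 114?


n_drops = ⌊114/19⌋ = 6
lr = 0.1·0.5^6 = 0.1·0.015625 = 0.0015625

0.0015625


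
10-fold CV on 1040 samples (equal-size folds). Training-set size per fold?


Fold size = 1040/10 = 104
Training per fold = 1040 - 104 = 936

936


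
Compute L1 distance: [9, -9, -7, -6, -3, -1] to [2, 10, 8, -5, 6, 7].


d = |9-2| + |-9-10| + |-7-8| + |-6+ 5| + |-3-6| + |-1-7|
  = 7 + 19 + 15 + 1 + 9 + 8
  = 59

59


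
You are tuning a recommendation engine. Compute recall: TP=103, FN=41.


Recall = TP/(TP+FN)
= 103/(103+41)
= 103/144 = 71.53%

71.53%


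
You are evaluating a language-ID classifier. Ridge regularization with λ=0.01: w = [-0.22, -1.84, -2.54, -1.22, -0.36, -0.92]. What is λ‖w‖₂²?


‖w‖₂² = (-0.22)² + (-1.84)² + (-2.54)² + (-1.22)² + (-0.36)² + (-0.92)²
     = 0.0484 + 3.3856 + 6.4516 + 1.4884 + 0.1296 + 0.8464
     = 12.35
λ·‖w‖₂² = 0.01·12.35 = 0.1235

0.1235


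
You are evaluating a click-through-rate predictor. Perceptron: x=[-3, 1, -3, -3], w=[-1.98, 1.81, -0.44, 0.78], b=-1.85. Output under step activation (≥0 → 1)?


z = (-3)·(-1.98) + (1)·(1.81) + (-3)·(-0.44) + (-3)·(0.78) - 1.85
  = 4.88
step(z) = 1 (z≥0)

1


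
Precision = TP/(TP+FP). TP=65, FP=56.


Precision = TP/(TP+FP)
= 65/(65+56)
= 65/121 = 53.72%

53.72%


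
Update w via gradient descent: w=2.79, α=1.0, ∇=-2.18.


w_new = w - α·∇
= 2.79 - 1.0·-2.18
= 2.79 + 2.18
= 4.97

4.97


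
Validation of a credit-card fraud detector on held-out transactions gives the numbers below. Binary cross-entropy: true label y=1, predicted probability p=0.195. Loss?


BCE = -[y·ln(p) + (1-y)·ln(1-p)]
= -1·ln(0.195) - 0
= -ln(0.195) = 1.6348

1.6348


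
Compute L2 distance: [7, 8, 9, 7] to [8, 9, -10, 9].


d = √((7-8)² + (8-9)² + (9+ 10)² + (7-9)²)
  = √(1 + 1 + 361 + 4)
  = √367 = 19.1572

19.1572


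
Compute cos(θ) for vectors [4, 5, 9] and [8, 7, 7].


A·B = 4·8 + 5·7 + 9·7 = 130
‖A‖ = √122 = 11.0454, ‖B‖ = √162 = 12.7279
cos = 130/(√122·√162) = 130/√19764 = 0.9247

0.9247


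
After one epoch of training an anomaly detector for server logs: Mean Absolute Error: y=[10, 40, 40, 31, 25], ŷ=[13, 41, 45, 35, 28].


Absolute errors: |10-13|=3, |40-41|=1, |40-45|=5, |31-35|=4, |25-28|=3
Sum = 16
MAE = 16/5 = 16/5

16/5


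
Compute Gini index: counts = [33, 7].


Probabilities: [33/40, 7/40] ≈ [0.825, 0.175]
Σpᵢ² = (1089 + 49)/40² = 1138/1600
Gini = 1 - Σpᵢ² = 1 - 1138/1600 = 0.2887

0.2887


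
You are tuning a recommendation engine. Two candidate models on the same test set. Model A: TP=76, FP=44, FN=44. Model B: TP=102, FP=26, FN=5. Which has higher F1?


Model A: P=76/120=0.6333, R=76/120=0.6333, F1=2PR/(P+R)=2TP/(2TP+FP+FN)=152/240=0.6333
Model B: P=102/128=0.7969, R=102/107=0.9533, F1=2PR/(P+R)=2TP/(2TP+FP+FN)=204/235=0.8681
0.6333 < 0.8681 → Model B

Model B


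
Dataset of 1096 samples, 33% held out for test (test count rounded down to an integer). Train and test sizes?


Test = ⌊1096·33/100⌋ = 361
Train = 1096 - 361 = 735

Train: 735, Test: 361


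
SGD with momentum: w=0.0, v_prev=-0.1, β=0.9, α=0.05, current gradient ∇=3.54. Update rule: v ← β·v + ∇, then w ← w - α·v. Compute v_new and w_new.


v_new = 0.9·-0.1 + 3.54 = -0.09 + 3.54 = 3.45
w_new = 0.0 - 0.05·3.45 = 0.0 - 0.1725 = -0.1725

v_new=3.45, w_new=-0.1725


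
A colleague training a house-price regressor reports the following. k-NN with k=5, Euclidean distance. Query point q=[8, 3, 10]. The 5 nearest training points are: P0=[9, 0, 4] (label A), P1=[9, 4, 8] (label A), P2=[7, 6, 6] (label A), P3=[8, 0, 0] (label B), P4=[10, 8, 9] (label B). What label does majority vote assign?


d(q,P0) = 6.7823  (label A)
d(q,P1) = 2.4495  (label A)
d(q,P2) = 5.099  (label A)
d(q,P3) = 10.4403  (label B)
d(q,P4) = 5.4772  (label B)
Votes: A=3, B=2
Majority → A

A


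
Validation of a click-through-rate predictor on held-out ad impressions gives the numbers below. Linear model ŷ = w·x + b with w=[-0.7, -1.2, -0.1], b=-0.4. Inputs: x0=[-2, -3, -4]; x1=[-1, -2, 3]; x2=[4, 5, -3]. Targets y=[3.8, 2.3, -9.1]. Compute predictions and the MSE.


ŷ0 = (-0.7)·(-2) + (-1.2)·(-3) + (-0.1)·(-4) - 0.4 = 5.0
ŷ1 = (-0.7)·(-1) + (-1.2)·(-2) + (-0.1)·(3) - 0.4 = 2.4
ŷ2 = (-0.7)·(4) + (-1.2)·(5) + (-0.1)·(-3) - 0.4 = -8.9
errors² = [1.44, 0.01, 0.04]
MSE = 1.4900/3 = 0.4967

0.4967


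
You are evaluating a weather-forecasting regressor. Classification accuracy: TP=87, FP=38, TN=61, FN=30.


Accuracy = (TP+TN)/(TP+TN+FP+FN)
= (87+61)/(216)
= 148/216 = 68.52%

68.52%


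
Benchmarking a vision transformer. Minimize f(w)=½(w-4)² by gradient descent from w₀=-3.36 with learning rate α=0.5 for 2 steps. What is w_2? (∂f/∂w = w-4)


step 1: grad = -3.36-4 = -7.36; w = -3.36 - 0.5·(-7.36) = 0.32
step 2: grad = 0.32-4 = -3.68; w = 0.32 - 0.5·(-3.68) = 2.16

2.16


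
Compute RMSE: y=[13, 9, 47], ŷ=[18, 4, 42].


MSE = 75/3 = 25
RMSE = √(75/3) = 5.0

5.0


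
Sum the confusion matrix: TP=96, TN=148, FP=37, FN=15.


Total = TP + TN + FP + FN
= 96 + 148 + 37 + 15
= 296
(Predicted positive: 133, predicted negative: 163)

296


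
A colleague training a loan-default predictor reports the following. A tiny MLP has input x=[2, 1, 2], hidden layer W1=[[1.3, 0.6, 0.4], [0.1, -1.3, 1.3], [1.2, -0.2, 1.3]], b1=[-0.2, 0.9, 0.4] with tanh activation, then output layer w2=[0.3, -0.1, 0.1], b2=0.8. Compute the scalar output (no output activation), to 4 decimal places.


z1[0] = (1.3)·(2) + (0.6)·(1) + (0.4)·(2) - 0.2 = 3.8
z1[1] = (0.1)·(2) + (-1.3)·(1) + (1.3)·(2) + 0.9 = 2.4
z1[2] = (1.2)·(2) + (-0.2)·(1) + (1.3)·(2) + 0.4 = 5.2
h = tanh(z1) = [0.999, 0.9837, 0.9999]
output = (0.3)·(0.999) + (-0.1)·(0.9837) + (0.1)·(0.9999) + 0.8 = 1.1013

1.1013


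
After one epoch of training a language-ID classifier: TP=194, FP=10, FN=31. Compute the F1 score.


Precision = 194/204 = 0.951
Recall = 194/225 = 0.8622
F1 = 2·P·R/(P+R) = 2·TP/(2·TP+FP+FN) = 388/(388+10+31) = 388/429 = 0.9044

0.9044


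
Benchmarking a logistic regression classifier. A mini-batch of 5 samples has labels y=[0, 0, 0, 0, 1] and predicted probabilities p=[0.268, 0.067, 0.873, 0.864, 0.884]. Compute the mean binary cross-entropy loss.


L[0] = -ln(1-0.268) = -ln(0.732) = 0.312
L[1] = -ln(1-0.067) = -ln(0.933) = 0.0694
L[2] = -ln(1-0.873) = -ln(0.127) = 2.0636
L[3] = -ln(1-0.864) = -ln(0.136) = 1.9951
L[4] = -ln(0.884) = 0.1233
mean = (0.312 + 0.0694 + 2.0636 + 1.9951 + 0.1233)/5 = 0.9127

0.9127


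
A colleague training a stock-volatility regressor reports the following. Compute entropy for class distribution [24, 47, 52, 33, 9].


Probabilities: [24/165, 47/165, 52/165, 33/165, 9/165] ≈ [0.1455, 0.2848, 0.3152, 0.2, 0.0545]
H = -((24/165)·log₂(24/165) + (47/165)·log₂(47/165) + (52/165)·log₂(52/165) + (33/165)·log₂(33/165) + (9/165)·log₂(9/165))
  = 2.1389 bits

2.1389 bits


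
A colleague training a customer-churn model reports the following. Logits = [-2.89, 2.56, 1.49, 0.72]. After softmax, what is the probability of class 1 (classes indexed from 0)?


Exponentials: e^-2.89=0.0556, e^2.56=12.9358, e^1.49=4.4371, e^0.72=2.0544
Sum = 19.4829
Softmax = [0.0029, 0.664, 0.2277, 0.1054]
p[1] = 12.9358/19.4829 = 0.664

0.664


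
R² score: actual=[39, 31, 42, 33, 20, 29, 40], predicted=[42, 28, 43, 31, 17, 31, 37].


ȳ = 33.4286
SS_res = Σ(y-ŷ)² = 45
SS_tot = Σ(y-ȳ)² = 353.71
R² = 1 - SS_res/SS_tot = 1 - 0.1272 = 0.8728

0.8728


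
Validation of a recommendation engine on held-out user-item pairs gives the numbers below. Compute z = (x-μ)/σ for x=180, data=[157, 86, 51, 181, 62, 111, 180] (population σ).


μ = 118.2857, σ = 50.7535
z = (180 - 118.2857)/50.7535 = 1.216

1.216


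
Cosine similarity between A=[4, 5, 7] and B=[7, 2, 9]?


A·B = 4·7 + 5·2 + 7·9 = 101
‖A‖ = √90 = 9.4868, ‖B‖ = √134 = 11.5758
cos = 101/(√90·√134) = 101/√12060 = 0.9197

0.9197


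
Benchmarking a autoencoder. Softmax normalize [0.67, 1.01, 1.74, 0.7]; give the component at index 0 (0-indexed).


Exponentials: e^0.67=1.9542, e^1.01=2.7456, e^1.74=5.6973, e^0.7=2.0138
Sum = 12.4109
Softmax = [0.1575, 0.2212, 0.4591, 0.1623]
p[0] = 1.9542/12.4109 = 0.1575

0.1575


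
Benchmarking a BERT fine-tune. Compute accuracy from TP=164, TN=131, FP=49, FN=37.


Accuracy = (TP+TN)/(TP+TN+FP+FN)
= (164+131)/(381)
= 295/381 = 77.43%

77.43%


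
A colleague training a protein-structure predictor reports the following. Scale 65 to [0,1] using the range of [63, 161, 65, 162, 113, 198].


min=63, max=198
(65-63)/(198-63) = 2/135 = 0.0148

0.0148


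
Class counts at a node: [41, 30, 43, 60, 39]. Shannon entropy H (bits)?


Probabilities: [41/213, 30/213, 43/213, 60/213, 39/213] ≈ [0.1925, 0.1408, 0.2019, 0.2817, 0.1831]
H = -((41/213)·log₂(41/213) + (30/213)·log₂(30/213) + (43/213)·log₂(43/213) + (60/213)·log₂(60/213) + (39/213)·log₂(39/213))
  = 2.2852 bits

2.2852 bits


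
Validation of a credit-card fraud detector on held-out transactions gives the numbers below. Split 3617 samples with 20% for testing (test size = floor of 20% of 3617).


Test = ⌊3617·20/100⌋ = 723
Train = 3617 - 723 = 2894

Train: 2894, Test: 723


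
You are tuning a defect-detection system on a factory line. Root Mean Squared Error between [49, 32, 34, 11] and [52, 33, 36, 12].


MSE = 15/4 = 3.75
RMSE = √(15/4) = 1.9365

1.9365


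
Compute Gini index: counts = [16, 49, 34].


Probabilities: [16/99, 49/99, 34/99] ≈ [0.1616, 0.4949, 0.3434]
Σpᵢ² = (256 + 2401 + 1156)/99² = 3813/9801
Gini = 1 - Σpᵢ² = 1 - 3813/9801 = 0.611

0.611


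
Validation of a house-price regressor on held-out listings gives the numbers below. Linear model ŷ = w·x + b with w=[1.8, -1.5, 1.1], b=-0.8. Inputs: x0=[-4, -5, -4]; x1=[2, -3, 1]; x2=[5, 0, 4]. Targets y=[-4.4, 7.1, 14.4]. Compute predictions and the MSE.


ŷ0 = (1.8)·(-4) + (-1.5)·(-5) + (1.1)·(-4) - 0.8 = -4.9
ŷ1 = (1.8)·(2) + (-1.5)·(-3) + (1.1)·(1) - 0.8 = 8.4
ŷ2 = (1.8)·(5) + (-1.5)·(0) + (1.1)·(4) - 0.8 = 12.6
errors² = [0.25, 1.69, 3.24]
MSE = 5.1800/3 = 1.7267

1.7267


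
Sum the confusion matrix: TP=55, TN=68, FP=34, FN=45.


Total = TP + TN + FP + FN
= 55 + 68 + 34 + 45
= 202
(Predicted positive: 89, predicted negative: 113)

202


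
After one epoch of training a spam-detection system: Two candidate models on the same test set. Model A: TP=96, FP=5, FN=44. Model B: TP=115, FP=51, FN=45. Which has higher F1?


Model A: P=96/101=0.9505, R=96/140=0.6857, F1=2PR/(P+R)=2TP/(2TP+FP+FN)=192/241=0.7967
Model B: P=115/166=0.6928, R=115/160=0.7188, F1=2PR/(P+R)=2TP/(2TP+FP+FN)=230/326=0.7055
0.7967 > 0.7055 → Model A

Model A


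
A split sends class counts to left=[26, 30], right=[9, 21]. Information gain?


Parent = [35, 51], H_parent = 0.9749
H_left = 0.9963 (n=56), H_right = 0.8813 (n=30)
H_children = (56/86)·0.9963 + (30/86)·0.8813 = 0.9562
IG = 0.9749 - 0.9562 = 0.0187

0.0187


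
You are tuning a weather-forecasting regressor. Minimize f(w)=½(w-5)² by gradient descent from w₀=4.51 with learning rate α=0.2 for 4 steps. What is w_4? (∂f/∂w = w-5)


step 1: grad = 4.51-5 = -0.49; w = 4.51 - 0.2·(-0.49) = 4.608
step 2: grad = 4.608-5 = -0.392; w = 4.608 - 0.2·(-0.392) = 4.6864
step 3: grad = 4.6864-5 = -0.3136; w = 4.6864 - 0.2·(-0.3136) = 4.74912
step 4: grad = 4.74912-5 = -0.25088; w = 4.74912 - 0.2·(-0.25088) = 4.799296

4.799296


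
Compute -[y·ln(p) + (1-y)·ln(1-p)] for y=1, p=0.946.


BCE = -[y·ln(p) + (1-y)·ln(1-p)]
= -1·ln(0.946) - 0
= -ln(0.946) = 0.0555

0.0555


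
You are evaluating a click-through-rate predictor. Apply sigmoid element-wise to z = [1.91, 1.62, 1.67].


σ(1.91) = 1/(1+e^-1.91) = 0.871
σ(1.62) = 1/(1+e^-1.62) = 0.8348
σ(1.67) = 1/(1+e^-1.67) = 0.8416
result = [0.871, 0.8348, 0.8416]

[0.871, 0.8348, 0.8416]


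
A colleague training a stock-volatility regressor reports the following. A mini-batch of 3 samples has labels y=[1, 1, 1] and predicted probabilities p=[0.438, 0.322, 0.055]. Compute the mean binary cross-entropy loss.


L[0] = -ln(0.438) = 0.8255
L[1] = -ln(0.322) = 1.1332
L[2] = -ln(0.055) = 2.9004
mean = (0.8255 + 1.1332 + 2.9004)/3 = 1.6197

1.6197


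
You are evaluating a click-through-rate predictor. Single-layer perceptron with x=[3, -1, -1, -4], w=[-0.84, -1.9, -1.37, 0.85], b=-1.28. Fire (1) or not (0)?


z = (3)·(-0.84) + (-1)·(-1.9) + (-1)·(-1.37) + (-4)·(0.85) - 1.28
  = -3.93
step(z) = 0 (z<0)

0


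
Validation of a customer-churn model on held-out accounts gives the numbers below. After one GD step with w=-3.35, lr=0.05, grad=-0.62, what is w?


w_new = w - α·∇
= -3.35 - 0.05·-0.62
= -3.35 + 0.031
= -3.319

-3.319


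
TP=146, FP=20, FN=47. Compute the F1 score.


Precision = 146/166 = 0.8795
Recall = 146/193 = 0.7565
F1 = 2·P·R/(P+R) = 2·TP/(2·TP+FP+FN) = 292/(292+20+47) = 292/359 = 0.8134

0.8134


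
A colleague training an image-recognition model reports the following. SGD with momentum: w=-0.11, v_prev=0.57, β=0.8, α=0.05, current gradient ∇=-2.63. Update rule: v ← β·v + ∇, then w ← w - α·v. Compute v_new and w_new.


v_new = 0.8·0.57 - 2.63 = 0.456 - 2.63 = -2.174
w_new = -0.11 - 0.05·-2.174 = -0.11 + 0.1087 = -0.0013

v_new=-2.174, w_new=-0.0013


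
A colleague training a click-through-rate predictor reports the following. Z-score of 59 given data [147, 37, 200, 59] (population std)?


μ = 110.75, σ = 65.9484
z = (59 - 110.75)/65.9484 = -0.7847

-0.7847


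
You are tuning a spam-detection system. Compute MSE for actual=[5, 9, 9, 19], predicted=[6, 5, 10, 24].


Squared errors: (5-6)²=1, (9-5)²=16, (9-10)²=1, (19-24)²=25
Sum = 43
MSE = 43/4 = 43/4

43/4


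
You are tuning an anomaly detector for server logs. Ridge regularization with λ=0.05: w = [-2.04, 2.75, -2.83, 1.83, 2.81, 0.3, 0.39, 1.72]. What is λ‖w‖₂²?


‖w‖₂² = (-2.04)² + (2.75)² + (-2.83)² + (1.83)² + (2.81)² + (0.3)² + (0.39)² + (1.72)²
     = 4.1616 + 7.5625 + 8.0089 + 3.3489 + 7.8961 + 0.09 + 0.1521 + 2.9584
     = 34.1785
λ·‖w‖₂² = 0.05·34.1785 = 1.708925

1.708925


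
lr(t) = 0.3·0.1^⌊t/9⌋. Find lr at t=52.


n_drops = ⌊52/9⌋ = 5
lr = 0.3·0.1^5 = 0.3·0.00001 = 0.000003

0.000003


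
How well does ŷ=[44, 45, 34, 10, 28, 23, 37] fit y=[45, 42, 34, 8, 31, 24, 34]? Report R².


ȳ = 31.1429
SS_res = Σ(y-ŷ)² = 33
SS_tot = Σ(y-ȳ)² = 912.86
R² = 1 - SS_res/SS_tot = 1 - 0.0362 = 0.9638

0.9638


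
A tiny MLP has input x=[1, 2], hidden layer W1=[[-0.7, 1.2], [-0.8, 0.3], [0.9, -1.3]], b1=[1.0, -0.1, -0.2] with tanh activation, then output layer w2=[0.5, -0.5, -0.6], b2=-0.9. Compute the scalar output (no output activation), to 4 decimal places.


z1[0] = (-0.7)·(1) + (1.2)·(2) + 1.0 = 2.7
z1[1] = (-0.8)·(1) + (0.3)·(2) - 0.1 = -0.3
z1[2] = (0.9)·(1) + (-1.3)·(2) - 0.2 = -1.9
h = tanh(z1) = [0.991, -0.2913, -0.9562]
output = (0.5)·(0.991) + (-0.5)·(-0.2913) + (-0.6)·(-0.9562) - 0.9 = 0.3149

0.3149


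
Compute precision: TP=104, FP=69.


Precision = TP/(TP+FP)
= 104/(104+69)
= 104/173 = 60.12%

60.12%


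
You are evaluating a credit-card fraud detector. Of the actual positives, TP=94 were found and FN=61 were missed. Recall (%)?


Recall = TP/(TP+FN)
= 94/(94+61)
= 94/155 = 60.65%

60.65%


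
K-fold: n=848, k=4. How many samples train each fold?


Fold size = 848/4 = 212
Training per fold = 848 - 212 = 636

636


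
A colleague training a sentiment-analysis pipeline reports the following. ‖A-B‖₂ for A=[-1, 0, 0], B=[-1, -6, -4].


d = √((-1+ 1)² + (0+ 6)² + (0+ 4)²)
  = √(0 + 36 + 16)
  = √52 = 7.2111

7.2111


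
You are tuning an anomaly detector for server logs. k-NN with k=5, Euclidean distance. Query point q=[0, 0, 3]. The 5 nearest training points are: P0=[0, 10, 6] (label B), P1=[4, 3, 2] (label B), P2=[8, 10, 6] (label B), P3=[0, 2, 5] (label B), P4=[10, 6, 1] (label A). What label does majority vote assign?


d(q,P0) = 10.4403  (label B)
d(q,P1) = 5.099  (label B)
d(q,P2) = 13.1529  (label B)
d(q,P3) = 2.8284  (label B)
d(q,P4) = 11.8322  (label A)
Votes: A=1, B=4
Majority → B

B


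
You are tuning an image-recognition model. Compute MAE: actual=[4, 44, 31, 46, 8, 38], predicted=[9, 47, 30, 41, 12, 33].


Absolute errors: |4-9|=5, |44-47|=3, |31-30|=1, |46-41|=5, |8-12|=4, |38-33|=5
Sum = 23
MAE = 23/6 = 23/6

23/6


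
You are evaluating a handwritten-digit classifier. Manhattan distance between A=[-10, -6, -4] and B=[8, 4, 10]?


d = |-10-8| + |-6-4| + |-4-10|
  = 18 + 10 + 14
  = 42

42


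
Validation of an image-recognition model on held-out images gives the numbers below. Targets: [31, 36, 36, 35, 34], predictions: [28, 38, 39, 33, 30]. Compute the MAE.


Absolute errors: |31-28|=3, |36-38|=2, |36-39|=3, |35-33|=2, |34-30|=4
Sum = 14
MAE = 14/5 = 14/5

14/5


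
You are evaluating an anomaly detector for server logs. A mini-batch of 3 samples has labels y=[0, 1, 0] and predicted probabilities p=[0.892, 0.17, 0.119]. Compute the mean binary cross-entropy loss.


L[0] = -ln(1-0.892) = -ln(0.108) = 2.2256
L[1] = -ln(0.17) = 1.772
L[2] = -ln(1-0.119) = -ln(0.881) = 0.1267
mean = (2.2256 + 1.772 + 0.1267)/3 = 1.3748

1.3748


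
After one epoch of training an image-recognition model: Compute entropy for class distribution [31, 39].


Probabilities: [31/70, 39/70] ≈ [0.4429, 0.5571]
H = -((31/70)·log₂(31/70) + (39/70)·log₂(39/70))
  = 0.9906 bits

0.9906 bits


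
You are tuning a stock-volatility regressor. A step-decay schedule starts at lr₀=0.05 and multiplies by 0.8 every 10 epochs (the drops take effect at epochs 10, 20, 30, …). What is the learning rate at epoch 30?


n_drops = ⌊30/10⌋ = 3
lr = 0.05·0.8^3 = 0.05·0.512 = 0.0256

0.0256


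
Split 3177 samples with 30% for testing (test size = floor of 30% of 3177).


Test = ⌊3177·30/100⌋ = 953
Train = 3177 - 953 = 2224

Train: 2224, Test: 953


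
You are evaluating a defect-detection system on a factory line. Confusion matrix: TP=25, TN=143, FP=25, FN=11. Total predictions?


Total = TP + TN + FP + FN
= 25 + 143 + 25 + 11
= 204
(Predicted positive: 50, predicted negative: 154)

204


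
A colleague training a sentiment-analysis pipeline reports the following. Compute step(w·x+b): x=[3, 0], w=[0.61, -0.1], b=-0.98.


z = (3)·(0.61) + (0)·(-0.1) - 0.98
  = 0.85
step(z) = 1 (z≥0)

1


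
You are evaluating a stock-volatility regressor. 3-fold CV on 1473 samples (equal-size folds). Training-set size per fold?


Fold size = 1473/3 = 491
Training per fold = 1473 - 491 = 982

982


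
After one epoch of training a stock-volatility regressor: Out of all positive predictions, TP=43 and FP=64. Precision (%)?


Precision = TP/(TP+FP)
= 43/(43+64)
= 43/107 = 40.19%

40.19%


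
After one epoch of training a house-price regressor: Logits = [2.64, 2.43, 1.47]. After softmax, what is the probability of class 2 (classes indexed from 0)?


Exponentials: e^2.64=14.0132, e^2.43=11.3589, e^1.47=4.3492
Sum = 29.7213
Softmax = [0.4715, 0.3822, 0.1463]
p[2] = 4.3492/29.7213 = 0.1463

0.1463


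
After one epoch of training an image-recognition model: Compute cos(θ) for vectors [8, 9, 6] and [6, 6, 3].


A·B = 8·6 + 9·6 + 6·3 = 120
‖A‖ = √181 = 13.4536, ‖B‖ = √81 = 9
cos = 120/(√181·√81) = 120/√14661 = 0.9911

0.9911


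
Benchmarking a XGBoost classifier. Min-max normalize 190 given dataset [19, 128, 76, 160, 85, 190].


min=19, max=190
(190-19)/(190-19) = 171/171 = 1.0

1.0


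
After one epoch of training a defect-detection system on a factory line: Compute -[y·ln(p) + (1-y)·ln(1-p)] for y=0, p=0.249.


BCE = -[y·ln(p) + (1-y)·ln(1-p)]
= -0 - 1·ln(1-0.249)
= -ln(0.751) = 0.2863

0.2863


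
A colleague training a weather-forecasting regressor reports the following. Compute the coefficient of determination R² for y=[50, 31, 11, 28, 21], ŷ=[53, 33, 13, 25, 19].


ȳ = 28.2
SS_res = Σ(y-ŷ)² = 30
SS_tot = Σ(y-ȳ)² = 830.8
R² = 1 - SS_res/SS_tot = 1 - 0.0361 = 0.9639

0.9639


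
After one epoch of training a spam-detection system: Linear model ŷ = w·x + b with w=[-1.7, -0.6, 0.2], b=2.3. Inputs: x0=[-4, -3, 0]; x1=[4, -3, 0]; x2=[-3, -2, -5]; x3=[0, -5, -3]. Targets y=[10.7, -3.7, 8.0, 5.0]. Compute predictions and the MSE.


ŷ0 = (-1.7)·(-4) + (-0.6)·(-3) + (0.2)·(0) + 2.3 = 10.9
ŷ1 = (-1.7)·(4) + (-0.6)·(-3) + (0.2)·(0) + 2.3 = -2.7
ŷ2 = (-1.7)·(-3) + (-0.6)·(-2) + (0.2)·(-5) + 2.3 = 7.6
ŷ3 = (-1.7)·(0) + (-0.6)·(-5) + (0.2)·(-3) + 2.3 = 4.7
errors² = [0.04, 1.0, 0.16, 0.09]
MSE = 1.2900/4 = 0.3225

0.3225


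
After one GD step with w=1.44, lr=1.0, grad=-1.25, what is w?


w_new = w - α·∇
= 1.44 - 1.0·-1.25
= 1.44 + 1.25
= 2.69

2.69


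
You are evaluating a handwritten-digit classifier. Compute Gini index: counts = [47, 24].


Probabilities: [47/71, 24/71] ≈ [0.662, 0.338]
Σpᵢ² = (2209 + 576)/71² = 2785/5041
Gini = 1 - Σpᵢ² = 1 - 2785/5041 = 0.4475

0.4475


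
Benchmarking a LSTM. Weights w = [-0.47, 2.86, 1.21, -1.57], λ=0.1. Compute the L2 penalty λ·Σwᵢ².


‖w‖₂² = (-0.47)² + (2.86)² + (1.21)² + (-1.57)²
     = 0.2209 + 8.1796 + 1.4641 + 2.4649
     = 12.3295
λ·‖w‖₂² = 0.1·12.3295 = 1.23295

1.23295


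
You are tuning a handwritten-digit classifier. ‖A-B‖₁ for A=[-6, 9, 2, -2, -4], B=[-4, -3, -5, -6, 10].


d = |-6+ 4| + |9+ 3| + |2+ 5| + |-2+ 6| + |-4-10|
  = 2 + 12 + 7 + 4 + 14
  = 39

39


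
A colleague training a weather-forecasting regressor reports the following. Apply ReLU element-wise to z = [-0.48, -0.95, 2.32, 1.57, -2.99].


ReLU(-0.48) = max(0, -0.48) = 0.0
ReLU(-0.95) = max(0, -0.95) = 0.0
ReLU(2.32) = max(0, 2.32) = 2.32
ReLU(1.57) = max(0, 1.57) = 1.57
ReLU(-2.99) = max(0, -2.99) = 0.0
result = [0.0, 0.0, 2.32, 1.57, 0.0]

[0.0, 0.0, 2.32, 1.57, 0.0]


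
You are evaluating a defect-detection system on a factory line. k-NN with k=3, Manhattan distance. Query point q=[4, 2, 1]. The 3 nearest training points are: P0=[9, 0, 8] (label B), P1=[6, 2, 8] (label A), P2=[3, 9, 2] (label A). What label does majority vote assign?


d(q,P0) = 14  (label B)
d(q,P1) = 9  (label A)
d(q,P2) = 9  (label A)
Votes: A=2, B=1
Majority → A

A


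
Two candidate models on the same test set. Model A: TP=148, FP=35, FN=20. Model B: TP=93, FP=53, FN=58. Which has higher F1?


Model A: P=148/183=0.8087, R=148/168=0.881, F1=2PR/(P+R)=2TP/(2TP+FP+FN)=296/351=0.8433
Model B: P=93/146=0.637, R=93/151=0.6159, F1=2PR/(P+R)=2TP/(2TP+FP+FN)=186/297=0.6263
0.8433 > 0.6263 → Model A

Model A


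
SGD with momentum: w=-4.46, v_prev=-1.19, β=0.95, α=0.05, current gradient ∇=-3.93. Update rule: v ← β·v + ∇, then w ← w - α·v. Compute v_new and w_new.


v_new = 0.95·-1.19 - 3.93 = -1.1305 - 3.93 = -5.0605
w_new = -4.46 - 0.05·-5.0605 = -4.46 + 0.253025 = -4.206975

v_new=-5.0605, w_new=-4.206975


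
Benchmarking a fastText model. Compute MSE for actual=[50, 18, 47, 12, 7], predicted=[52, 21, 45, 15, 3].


Squared errors: (50-52)²=4, (18-21)²=9, (47-45)²=4, (12-15)²=9, (7-3)²=16
Sum = 42
MSE = 42/5 = 42/5

42/5


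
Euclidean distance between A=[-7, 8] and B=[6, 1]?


d = √((-7-6)² + (8-1)²)
  = √(169 + 49)
  = √218 = 14.7648

14.7648


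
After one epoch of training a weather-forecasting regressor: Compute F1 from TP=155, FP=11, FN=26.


Precision = 155/166 = 0.9337
Recall = 155/181 = 0.8564
F1 = 2·P·R/(P+R) = 2·TP/(2·TP+FP+FN) = 310/(310+11+26) = 310/347 = 0.8934

0.8934


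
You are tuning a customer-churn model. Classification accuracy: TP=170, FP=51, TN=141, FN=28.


Accuracy = (TP+TN)/(TP+TN+FP+FN)
= (170+141)/(390)
= 311/390 = 79.74%

79.74%


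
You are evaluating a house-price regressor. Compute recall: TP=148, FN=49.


Recall = TP/(TP+FN)
= 148/(148+49)
= 148/197 = 75.13%

75.13%


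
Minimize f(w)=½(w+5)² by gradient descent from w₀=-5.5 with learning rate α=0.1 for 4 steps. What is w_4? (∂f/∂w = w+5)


step 1: grad = -5.5+5 = -0.5; w = -5.5 - 0.1·(-0.5) = -5.45
step 2: grad = -5.45+5 = -0.45; w = -5.45 - 0.1·(-0.45) = -5.405
step 3: grad = -5.405+5 = -0.405; w = -5.405 - 0.1·(-0.405) = -5.3645
step 4: grad = -5.3645+5 = -0.3645; w = -5.3645 - 0.1·(-0.3645) = -5.32805

-5.32805


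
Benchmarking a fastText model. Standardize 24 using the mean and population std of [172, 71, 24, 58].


μ = 81.25, σ = 55.1334
z = (24 - 81.25)/55.1334 = -1.0384

-1.0384


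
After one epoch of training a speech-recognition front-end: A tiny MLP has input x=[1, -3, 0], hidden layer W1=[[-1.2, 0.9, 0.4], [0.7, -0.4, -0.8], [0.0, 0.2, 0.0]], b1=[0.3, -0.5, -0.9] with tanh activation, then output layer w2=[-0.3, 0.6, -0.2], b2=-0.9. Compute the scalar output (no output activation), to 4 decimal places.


z1[0] = (-1.2)·(1) + (0.9)·(-3) + (0.4)·(0) + 0.3 = -3.6
z1[1] = (0.7)·(1) + (-0.4)·(-3) + (-0.8)·(0) - 0.5 = 1.4
z1[2] = (0.0)·(1) + (0.2)·(-3) + (0.0)·(0) - 0.9 = -1.5
h = tanh(z1) = [-0.9985, 0.8854, -0.9051]
output = (-0.3)·(-0.9985) + (0.6)·(0.8854) + (-0.2)·(-0.9051) - 0.9 = 0.1118

0.1118


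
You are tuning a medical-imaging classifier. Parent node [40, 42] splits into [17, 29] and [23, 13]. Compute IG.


Parent = [40, 42], H_parent = 0.9996
H_left = 0.9503 (n=46), H_right = 0.9436 (n=36)
H_children = (46/82)·0.9503 + (36/82)·0.9436 = 0.9474
IG = 0.9996 - 0.9474 = 0.0522

0.0522


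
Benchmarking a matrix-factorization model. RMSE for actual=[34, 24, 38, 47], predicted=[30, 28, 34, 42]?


MSE = 73/4 = 18.25
RMSE = √(73/4) = 4.272

4.272


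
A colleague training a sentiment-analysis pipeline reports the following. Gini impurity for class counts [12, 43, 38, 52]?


Probabilities: [12/145, 43/145, 38/145, 52/145] ≈ [0.0828, 0.2966, 0.2621, 0.3586]
Σpᵢ² = (144 + 1849 + 1444 + 2704)/145² = 6141/21025
Gini = 1 - Σpᵢ² = 1 - 6141/21025 = 0.7079

0.7079


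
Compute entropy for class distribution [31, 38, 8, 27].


Probabilities: [31/104, 38/104, 8/104, 27/104] ≈ [0.2981, 0.3654, 0.0769, 0.2596]
H = -((31/104)·log₂(31/104) + (38/104)·log₂(38/104) + (8/104)·log₂(8/104) + (27/104)·log₂(27/104))
  = 1.841 bits

1.841 bits


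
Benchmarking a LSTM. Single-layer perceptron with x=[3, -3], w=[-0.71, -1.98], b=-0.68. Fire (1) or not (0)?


z = (3)·(-0.71) + (-3)·(-1.98) - 0.68
  = 3.13
step(z) = 1 (z≥0)

1


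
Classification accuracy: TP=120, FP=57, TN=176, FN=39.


Accuracy = (TP+TN)/(TP+TN+FP+FN)
= (120+176)/(392)
= 296/392 = 75.51%

75.51%


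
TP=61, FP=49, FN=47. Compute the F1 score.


Precision = 61/110 = 0.5545
Recall = 61/108 = 0.5648
F1 = 2·P·R/(P+R) = 2·TP/(2·TP+FP+FN) = 122/(122+49+47) = 122/218 = 0.5596

0.5596


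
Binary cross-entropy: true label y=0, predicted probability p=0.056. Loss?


BCE = -[y·ln(p) + (1-y)·ln(1-p)]
= -0 - 1·ln(1-0.056)
= -ln(0.944) = 0.0576

0.0576


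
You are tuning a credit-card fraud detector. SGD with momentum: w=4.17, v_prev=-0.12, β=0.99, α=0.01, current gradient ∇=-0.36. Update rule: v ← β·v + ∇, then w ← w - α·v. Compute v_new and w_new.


v_new = 0.99·-0.12 - 0.36 = -0.1188 - 0.36 = -0.4788
w_new = 4.17 - 0.01·-0.4788 = 4.17 + 0.004788 = 4.174788

v_new=-0.4788, w_new=4.174788


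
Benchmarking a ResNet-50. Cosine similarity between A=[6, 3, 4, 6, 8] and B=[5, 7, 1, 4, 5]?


A·B = 6·5 + 3·7 + 4·1 + 6·4 + 8·5 = 119
‖A‖ = √161 = 12.6886, ‖B‖ = √116 = 10.7703
cos = 119/(√161·√116) = 119/√18676 = 0.8708

0.8708


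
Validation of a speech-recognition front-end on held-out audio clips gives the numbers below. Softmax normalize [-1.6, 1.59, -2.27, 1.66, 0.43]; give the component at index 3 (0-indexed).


Exponentials: e^-1.6=0.2019, e^1.59=4.9037, e^-2.27=0.1033, e^1.66=5.2593, e^0.43=1.5373
Sum = 12.0055
Softmax = [0.0168, 0.4085, 0.0086, 0.4381, 0.128]
p[3] = 5.2593/12.0055 = 0.4381

0.4381


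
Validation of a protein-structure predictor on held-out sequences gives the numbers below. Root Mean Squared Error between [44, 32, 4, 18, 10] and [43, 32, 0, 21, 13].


MSE = 35/5 = 7
RMSE = √(35/5) = 2.6458

2.6458


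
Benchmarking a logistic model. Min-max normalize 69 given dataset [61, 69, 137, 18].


min=18, max=137
(69-18)/(137-18) = 51/119 = 0.4286

0.4286


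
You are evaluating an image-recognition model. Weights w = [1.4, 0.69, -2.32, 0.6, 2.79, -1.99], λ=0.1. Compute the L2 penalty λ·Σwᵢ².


‖w‖₂² = (1.4)² + (0.69)² + (-2.32)² + (0.6)² + (2.79)² + (-1.99)²
     = 1.96 + 0.4761 + 5.3824 + 0.36 + 7.7841 + 3.9601
     = 19.9227
λ·‖w‖₂² = 0.1·19.9227 = 1.99227

1.99227


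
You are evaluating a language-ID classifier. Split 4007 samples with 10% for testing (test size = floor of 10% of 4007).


Test = ⌊4007·10/100⌋ = 400
Train = 4007 - 400 = 3607

Train: 3607, Test: 400


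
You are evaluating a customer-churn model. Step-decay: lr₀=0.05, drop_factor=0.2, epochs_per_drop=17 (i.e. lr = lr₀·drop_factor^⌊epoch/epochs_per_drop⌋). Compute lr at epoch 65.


n_drops = ⌊65/17⌋ = 3
lr = 0.05·0.2^3 = 0.05·0.008 = 0.0004

0.0004


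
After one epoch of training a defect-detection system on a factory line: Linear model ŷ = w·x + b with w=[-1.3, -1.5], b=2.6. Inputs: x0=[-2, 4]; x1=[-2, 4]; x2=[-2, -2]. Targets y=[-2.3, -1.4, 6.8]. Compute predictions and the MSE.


ŷ0 = (-1.3)·(-2) + (-1.5)·(4) + 2.6 = -0.8
ŷ1 = (-1.3)·(-2) + (-1.5)·(4) + 2.6 = -0.8
ŷ2 = (-1.3)·(-2) + (-1.5)·(-2) + 2.6 = 8.2
errors² = [2.25, 0.36, 1.96]
MSE = 4.5700/3 = 1.5233

1.5233


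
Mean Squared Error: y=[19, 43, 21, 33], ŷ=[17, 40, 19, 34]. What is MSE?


Squared errors: (19-17)²=4, (43-40)²=9, (21-19)²=4, (33-34)²=1
Sum = 18
MSE = 18/4 = 9/2

9/2


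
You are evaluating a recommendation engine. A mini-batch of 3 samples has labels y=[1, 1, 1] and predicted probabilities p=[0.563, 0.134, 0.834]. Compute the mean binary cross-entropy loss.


L[0] = -ln(0.563) = 0.5745
L[1] = -ln(0.134) = 2.0099
L[2] = -ln(0.834) = 0.1815
mean = (0.5745 + 2.0099 + 0.1815)/3 = 0.922

0.922


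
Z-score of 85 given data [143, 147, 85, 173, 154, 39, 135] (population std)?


μ = 125.1429, σ = 43.1755
z = (85 - 125.1429)/43.1755 = -0.9298

-0.9298


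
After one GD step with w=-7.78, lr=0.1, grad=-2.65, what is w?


w_new = w - α·∇
= -7.78 - 0.1·-2.65
= -7.78 + 0.265
= -7.515

-7.515


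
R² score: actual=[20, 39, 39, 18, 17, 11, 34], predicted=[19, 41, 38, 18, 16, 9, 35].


ȳ = 25.4286
SS_res = Σ(y-ŷ)² = 12
SS_tot = Σ(y-ȳ)² = 805.71
R² = 1 - SS_res/SS_tot = 1 - 0.0149 = 0.9851

0.9851


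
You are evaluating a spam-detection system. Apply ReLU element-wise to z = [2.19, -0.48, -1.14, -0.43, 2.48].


ReLU(2.19) = max(0, 2.19) = 2.19
ReLU(-0.48) = max(0, -0.48) = 0.0
ReLU(-1.14) = max(0, -1.14) = 0.0
ReLU(-0.43) = max(0, -0.43) = 0.0
ReLU(2.48) = max(0, 2.48) = 2.48
result = [2.19, 0.0, 0.0, 0.0, 2.48]

[2.19, 0.0, 0.0, 0.0, 2.48]


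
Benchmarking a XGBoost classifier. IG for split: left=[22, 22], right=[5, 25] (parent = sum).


Parent = [27, 47], H_parent = 0.9466
H_left = 1 (n=44), H_right = 0.65 (n=30)
H_children = (44/74)·1 + (30/74)·0.65 = 0.8581
IG = 0.9466 - 0.8581 = 0.0885

0.0885


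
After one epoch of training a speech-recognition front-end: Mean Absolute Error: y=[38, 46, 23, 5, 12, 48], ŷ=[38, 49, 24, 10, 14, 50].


Absolute errors: |38-38|=0, |46-49|=3, |23-24|=1, |5-10|=5, |12-14|=2, |48-50|=2
Sum = 13
MAE = 13/6 = 13/6

13/6


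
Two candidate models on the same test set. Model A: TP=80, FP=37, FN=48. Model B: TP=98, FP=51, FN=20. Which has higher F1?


Model A: P=80/117=0.6838, R=80/128=0.625, F1=2PR/(P+R)=2TP/(2TP+FP+FN)=160/245=0.6531
Model B: P=98/149=0.6577, R=98/118=0.8305, F1=2PR/(P+R)=2TP/(2TP+FP+FN)=196/267=0.7341
0.6531 < 0.7341 → Model B

Model B


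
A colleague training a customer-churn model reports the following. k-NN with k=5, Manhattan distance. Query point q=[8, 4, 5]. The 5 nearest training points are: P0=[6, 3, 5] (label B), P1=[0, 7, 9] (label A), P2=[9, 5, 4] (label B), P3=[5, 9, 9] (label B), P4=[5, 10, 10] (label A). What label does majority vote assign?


d(q,P0) = 3  (label B)
d(q,P1) = 15  (label A)
d(q,P2) = 3  (label B)
d(q,P3) = 12  (label B)
d(q,P4) = 14  (label A)
Votes: A=2, B=3
Majority → B

B


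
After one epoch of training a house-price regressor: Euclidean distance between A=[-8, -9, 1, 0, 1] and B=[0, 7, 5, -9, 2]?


d = √((-8-0)² + (-9-7)² + (1-5)² + (0+ 9)² + (1-2)²)
  = √(64 + 256 + 16 + 81 + 1)
  = √418 = 20.445

20.445
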